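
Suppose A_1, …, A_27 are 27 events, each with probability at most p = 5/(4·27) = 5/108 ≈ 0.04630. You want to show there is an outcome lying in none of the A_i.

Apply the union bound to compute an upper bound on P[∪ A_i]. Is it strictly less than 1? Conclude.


Union bound: P[∪_{i=1}^{27} A_i] ≤ Σ_i P[A_i] ≤ 27·p = 27·(5/108) = 5/4.
Numerically: 5/4 ≈ 1.25000.
Is 5/4 < 1? NO.
Since the bound 5/4 is ≥ 1, the union bound is uninformative here; it does NOT by itself certify existence.

27·p = 5/4 ≈ 1.25000; existence NOT certified by the union bound.


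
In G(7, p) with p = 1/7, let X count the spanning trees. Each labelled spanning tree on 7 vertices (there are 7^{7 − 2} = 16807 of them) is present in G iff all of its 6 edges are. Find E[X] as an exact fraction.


K_7 has 7^{7 − 2} = 16807 labelled spanning trees.
For each such spanning tree H, let X_H = 1 if all 6 edges of H are present in G. Then P[X_H = 1] = p^{6} = (1/7)^{6} = 1/117649.
By linearity of expectation: E[X] = Σ_H E[X_H] = 16807 · p^{6} = 16807 · 1/117649 = 1/7.
Numerically: E[X] ≈ 0.143.

E[X] = 16807 · (1/7)^{6} = 1/7 ≈ 0.143.


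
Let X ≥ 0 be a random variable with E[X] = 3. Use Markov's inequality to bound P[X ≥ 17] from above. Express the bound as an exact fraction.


μ = E[X] = 3, a = 17.
Markov: P[X ≥ 17] ≤ μ/a = (3)/17 = 3/17.
Numerically: ≈ 0.176471.
(Since a = 17 > μ = 3.000000, the bound 3/17 is < 1 and informative.)

P[X ≥ 17] ≤ 3/17 ≈ 0.176471.


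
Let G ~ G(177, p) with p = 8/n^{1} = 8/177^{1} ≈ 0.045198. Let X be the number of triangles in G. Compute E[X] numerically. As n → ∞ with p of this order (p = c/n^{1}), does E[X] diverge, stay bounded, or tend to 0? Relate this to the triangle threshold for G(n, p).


Number of potential triangles: C(177, 3) = 908600.
Each occurs with probability p³ ≈ (0.045198)³ ≈ 9.2331558e-05.
By linearity: E[X] = C(177, 3)·p³ ≈ 908600 · 9.2331558e-05 ≈ 83.89245.
Here α = 1, so p = 8/n is exactly at the triangle threshold p ~ 1/n. Asymptotically E[X] → c³/6 = 8³/6 = 256/3 ≈ 85.33333, a bounded constant. In this regime the triangle count is asymptotically Poisson(c³/6).

E[X] ≈ 83.89245; in regime p = Θ(1/n^{1}) E[X] stays bounded (at the triangle threshold p ~ 1/n).


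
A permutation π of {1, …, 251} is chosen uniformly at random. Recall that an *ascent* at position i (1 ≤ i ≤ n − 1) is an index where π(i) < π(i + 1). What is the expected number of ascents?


Write X = Σ X_I over i = 1, …, 250, with X_I the indicator of one ascent.
There are 250 indicators.
For each fixed i, the pair (π(i), π(i+1)) is a uniformly random ordered pair of distinct values from {1, …, 251}; by symmetry P[π(i) < π(i+1)] = 1/2.
By linearity: E[X] = 250 · (1/2) = (251 − 1) · (1/2) = 125 ≈ 125.000000.

E[X] = 125 = 125.000000.


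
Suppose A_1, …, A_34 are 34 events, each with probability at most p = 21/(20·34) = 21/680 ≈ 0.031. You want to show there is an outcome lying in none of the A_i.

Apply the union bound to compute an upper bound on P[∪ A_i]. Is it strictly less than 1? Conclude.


Union bound: P[∪_{i=1}^{34} A_i] ≤ Σ_i P[A_i] ≤ 34·p = 34·(21/680) = 21/20.
Numerically: 21/20 ≈ 1.050.
Is 21/20 < 1? NO.
Since the bound 21/20 is ≥ 1, the union bound is uninformative here; it does NOT by itself certify existence.

34·p = 21/20 ≈ 1.050; existence NOT certified by the union bound.


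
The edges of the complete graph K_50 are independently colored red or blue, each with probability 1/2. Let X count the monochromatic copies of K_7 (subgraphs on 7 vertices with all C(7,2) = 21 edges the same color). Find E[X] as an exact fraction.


Let X = Σ_S X_S over the C(50, 7) = 99884400 subsets S of size 7, where X_S = 1 if the K_7 on S is monochromatic.
For a fixed S, the K_7 on S has C(7, 2) = 21 edges. P[all 21 edges red] = (1/2)^21, and likewise for blue, so P[monochromatic] = 2·(1/2)^21 = 2^{1 − 21} = 1/1048576.
By linearity: E[X] = C(50, 7) · 2^{1 − 21} = 99884400 · 1/1048576 = 6242775/65536.
Numerically: E[X] ≈ 95.25719.

E[X] = C(50,7)·2^(1−C(7,2)) = 6242775/65536 ≈ 95.25719.


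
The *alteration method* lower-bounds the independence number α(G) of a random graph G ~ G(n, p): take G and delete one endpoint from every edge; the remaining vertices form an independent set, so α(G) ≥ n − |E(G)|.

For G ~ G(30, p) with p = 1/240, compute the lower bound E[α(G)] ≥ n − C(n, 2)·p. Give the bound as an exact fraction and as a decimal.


E[|E(G)|] = C(30, 2)·p = 435 · (1/240) = 29/16.
E[α(G)] ≥ n − E[|E(G)|] = 30 − 29/16 = 451/16.
Numerically: ≈ 28.18750.
(This is only a lower bound; the true E[α(G)] may be larger.)

E[α(G)] ≥ 451/16 ≈ 28.18750.


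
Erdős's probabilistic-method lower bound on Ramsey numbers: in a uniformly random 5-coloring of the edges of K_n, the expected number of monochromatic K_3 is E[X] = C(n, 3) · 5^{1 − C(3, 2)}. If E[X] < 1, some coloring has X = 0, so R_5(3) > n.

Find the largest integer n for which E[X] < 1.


We need C(n, 3) · 5^{1 − 3} < 1, i.e. C(n, 3) < 5^{3 − 1} = 25.
Check values of n near the boundary:
  n = 3: C(3, 3) = 1; 1 < 25? YES
  n = 4: C(4, 3) = 4; 4 < 25? YES
  n = 5: C(5, 3) = 10; 10 < 25? YES
  n = 6: C(6, 3) = 20; 20 < 25? YES
  n = 7: C(7, 3) = 35; 35 < 25? NO
  n = 8: C(8, 3) = 56; 56 < 25? NO
  n = 9: C(9, 3) = 84; 84 < 25? NO
The largest n with C(n, 3) < 25 is n = 6 (where E[X] = 4/5 ≈ 0.80000). Hence R_5(3) > 6, i.e. R_5(3) ≥ 7.

Largest n = 6; hence R_5(3) > 6.


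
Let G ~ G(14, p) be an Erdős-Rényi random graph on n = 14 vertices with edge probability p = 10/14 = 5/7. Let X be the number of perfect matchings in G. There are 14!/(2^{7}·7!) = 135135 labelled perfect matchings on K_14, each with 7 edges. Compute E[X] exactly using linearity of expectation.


K_14 has 14!/(2^{7}·7!) = 135135 labelled perfect matchings.
For each such perfect matching H, let X_H = 1 if all 7 edges of H are present in G. Then P[X_H = 1] = p^{7} = (5/7)^{7} = 78125/823543.
By linearity: E[X] = Σ_H E[X_H] = 135135 · p^{7} = 135135 · 78125/823543 = 1508203125/117649.
Numerically: E[X] ≈ 12820.

E[X] = 135135 · (5/7)^{7} = 1508203125/117649 ≈ 12820.


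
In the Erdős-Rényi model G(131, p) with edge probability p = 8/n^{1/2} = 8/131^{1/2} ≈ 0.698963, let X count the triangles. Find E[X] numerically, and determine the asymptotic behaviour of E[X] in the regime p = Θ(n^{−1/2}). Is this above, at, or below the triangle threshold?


Number of potential triangles: C(131, 3) = 366145.
Each occurs with probability p³ ≈ (0.698963)³ ≈ 3.41478227e-01.
By linearity: E[X] = C(131, 3)·p³ ≈ 366145 · 3.41478227e-01 ≈ 125030.545324.
Since α = 1/2 < 1, p = c/n^{1/2} ≫ 1/n is above the triangle threshold p ~ 1/n. Asymptotically E[X] ~ (c³/6)·n^{3(1−α)} = (8³/6)·n^{1.5} → ∞; triangles are abundant w.h.p.

E[X] ≈ 125030.545324; in regime p = Θ(1/n^{1/2}) E[X] diverges (above the triangle threshold p ~ 1/n).


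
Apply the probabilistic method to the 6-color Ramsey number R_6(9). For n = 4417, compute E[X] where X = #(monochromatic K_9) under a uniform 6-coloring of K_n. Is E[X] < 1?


E[X] = C(4417, 9) · 6^{1 − 36} = 1749208766098544225331185560 · 6^{−35} = 1749208766098544225331185560/1719070799748422591028658176.
As a reduced fraction: E[X] = 218651095762318028166398195/214883849968552823878582272 ≈ 1.01753.
Is E[X] < 1? NO.
Since E[X] ≥ 1, the first-moment bound is inconclusive at n = 4417; it does NOT by itself certify R_6(9) > 4417.

E[X] = 218651095762318028166398195/214883849968552823878582272 ≈ 1.01753; E[X] ≥ 1; first-moment method inconclusive here.


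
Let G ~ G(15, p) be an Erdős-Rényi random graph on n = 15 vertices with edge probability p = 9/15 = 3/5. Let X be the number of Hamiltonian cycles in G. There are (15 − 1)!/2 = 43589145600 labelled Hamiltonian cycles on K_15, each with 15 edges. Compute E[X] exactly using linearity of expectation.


K_15 has (15 − 1)!/2 = 43589145600 labelled Hamiltonian cycles.
For each such Hamiltonian cycle H, let X_H = 1 if all 15 edges of H are present in G. Then P[X_H = 1] = p^{15} = (3/5)^{15} = 14348907/30517578125.
By linearity of expectation: E[X] = Σ_H E[X_H] = 43589145600 · p^{15} = 43589145600 · 14348907/30517578125 = 25018263856954368/1220703125.
Numerically: E[X] ≈ 2.049e+07.

E[X] = 43589145600 · (3/5)^{15} = 25018263856954368/1220703125 ≈ 2.049e+07.


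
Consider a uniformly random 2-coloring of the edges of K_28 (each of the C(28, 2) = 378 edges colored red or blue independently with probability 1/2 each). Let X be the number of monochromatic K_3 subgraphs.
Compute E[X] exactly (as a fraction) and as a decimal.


Let X = Σ_S X_S over the C(28, 3) = 3276 subsets S of size 3, where X_S = 1 if the K_3 on S is monochromatic.
For a fixed S, the K_3 on S has C(3, 2) = 3 edges. P[all 3 edges red] = (1/2)^3, and likewise for blue, so P[monochromatic] = 2·(1/2)^3 = 2^{1 − 3} = 1/4.
Summing: E[X] = C(28, 3) · 2^{1 − 3} = 3276 · 1/4 = 819.
Numerically: E[X] ≈ 819.0000.

E[X] = C(28,3)·2^(1−C(3,2)) = 819 ≈ 819.0000.


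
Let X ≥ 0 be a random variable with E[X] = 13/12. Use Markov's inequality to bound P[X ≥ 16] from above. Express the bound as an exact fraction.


μ = E[X] = 13/12, a = 16.
Markov: P[X ≥ 16] ≤ μ/a = (13/12)/16 = 13/192.
Numerically: ≈ 0.06771.
(Since a = 16 > μ = 1.08333, the bound 13/192 is < 1 and informative.)

P[X ≥ 16] ≤ 13/192 ≈ 0.06771.


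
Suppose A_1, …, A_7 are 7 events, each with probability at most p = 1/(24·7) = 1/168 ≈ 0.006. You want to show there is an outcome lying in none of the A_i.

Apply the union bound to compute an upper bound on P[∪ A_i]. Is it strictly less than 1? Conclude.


Union bound: P[∪_{i=1}^{7} A_i] ≤ Σ_i P[A_i] ≤ 7·p = 7·(1/168) = 1/24.
Numerically: 1/24 ≈ 0.042.
Is 1/24 < 1? YES.
Since P[∪ A_i] ≤ 1/24 < 1, the complement has P[∩ A_i^c] ≥ 1 − 1/24 = 23/24 > 0, so some outcome avoids every A_i.

7·p = 1/24 ≈ 0.042; existence CERTIFIED by the union bound.


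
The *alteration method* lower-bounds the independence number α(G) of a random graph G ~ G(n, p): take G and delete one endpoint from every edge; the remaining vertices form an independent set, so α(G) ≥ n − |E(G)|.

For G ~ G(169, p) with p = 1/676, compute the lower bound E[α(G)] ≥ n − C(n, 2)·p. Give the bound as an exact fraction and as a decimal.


E[|E(G)|] = C(169, 2)·p = 14196 · (1/676) = 21.
E[α(G)] ≥ n − E[|E(G)|] = 169 − 21 = 148.
Numerically: ≈ 148.000.
(This is only a lower bound; the true E[α(G)] may be larger.)

E[α(G)] ≥ 148 ≈ 148.000.


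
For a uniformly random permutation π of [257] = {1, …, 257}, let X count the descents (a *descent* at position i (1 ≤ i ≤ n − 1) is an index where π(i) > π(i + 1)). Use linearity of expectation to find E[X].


Write X = Σ X_I over i = 1, …, 256, with X_I the indicator of one descent.
There are 256 indicators.
For each fixed i, the pair (π(i), π(i+1)) is a uniformly random ordered pair of distinct values from {1, …, 257}; by symmetry P[π(i) > π(i+1)] = 1/2.
By linearity: E[X] = 256 · (1/2) = (257 − 1) · (1/2) = 128 ≈ 128.00000.

E[X] = 128 = 128.00000.


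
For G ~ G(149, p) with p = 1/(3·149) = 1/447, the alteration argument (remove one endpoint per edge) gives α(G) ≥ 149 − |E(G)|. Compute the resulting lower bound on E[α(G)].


E[|E(G)|] = C(149, 2)·p = 11026 · (1/447) = 74/3.
E[α(G)] ≥ n − E[|E(G)|] = 149 − 74/3 = 373/3.
Numerically: ≈ 124.333.
(This is only a lower bound; the true E[α(G)] may be larger.)

E[α(G)] ≥ 373/3 ≈ 124.333.


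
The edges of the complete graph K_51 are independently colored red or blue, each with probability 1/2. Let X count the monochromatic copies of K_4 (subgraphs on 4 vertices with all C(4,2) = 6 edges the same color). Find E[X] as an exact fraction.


Let X = Σ_S X_S over the C(51, 4) = 249900 subsets S of size 4, where X_S = 1 if the K_4 on S is monochromatic.
For a fixed S, the K_4 on S has C(4, 2) = 6 edges. P[all 6 edges red] = (1/2)^6, and likewise for blue, so P[monochromatic] = 2·(1/2)^6 = 2^{1 − 6} = 1/32.
Summing: E[X] = C(51, 4) · 2^{1 − 6} = 249900 · 1/32 = 62475/8.
Numerically: E[X] ≈ 7809.375000.

E[X] = C(51,4)·2^(1−C(4,2)) = 62475/8 ≈ 7809.375000.


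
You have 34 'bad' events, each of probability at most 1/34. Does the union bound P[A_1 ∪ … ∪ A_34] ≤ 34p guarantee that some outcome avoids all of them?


Union bound: P[∪_{i=1}^{34} A_i] ≤ Σ_i P[A_i] ≤ 34·p = 34·(1/34) = 1.
Numerically: 1 ≈ 1.000.
Is 1 < 1? NO.
Since the bound 1 is ≥ 1, the union bound is uninformative here; it does NOT by itself certify existence.

34·p = 1 ≈ 1.000; existence NOT certified by the union bound.


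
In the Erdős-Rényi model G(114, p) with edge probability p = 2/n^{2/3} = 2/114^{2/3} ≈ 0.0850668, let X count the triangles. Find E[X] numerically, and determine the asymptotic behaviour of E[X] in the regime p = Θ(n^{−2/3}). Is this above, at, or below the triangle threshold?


Number of potential triangles: C(114, 3) = 240464.
Each occurs with probability p³ ≈ (0.0850668)³ ≈ 6.15574023e-04.
By linearity: E[X] = C(114, 3)·p³ ≈ 240464 · 6.15574023e-04 ≈ 148.023392.
Since α = 2/3 < 1, p = c/n^{2/3} ≫ 1/n is above the triangle threshold p ~ 1/n. Asymptotically E[X] ~ (c³/6)·n^{3(1−α)} = (2³/6)·n^{1} → ∞; triangles are abundant w.h.p.

E[X] ≈ 148.023392; in regime p = Θ(1/n^{2/3}) E[X] diverges (above the triangle threshold p ~ 1/n).


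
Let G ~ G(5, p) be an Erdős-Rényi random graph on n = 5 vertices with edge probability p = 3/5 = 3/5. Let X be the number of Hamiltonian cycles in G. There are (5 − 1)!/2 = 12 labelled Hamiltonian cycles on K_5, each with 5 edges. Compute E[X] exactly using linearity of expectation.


K_5 has (5 − 1)!/2 = 12 labelled Hamiltonian cycles.
For each such Hamiltonian cycle H, let X_H = 1 if all 5 edges of H are present in G. Then P[X_H = 1] = p^{5} = (3/5)^{5} = 243/3125.
Summing the indicators: E[X] = Σ_H E[X_H] = 12 · p^{5} = 12 · 243/3125 = 2916/3125.
Numerically: E[X] ≈ 0.9331.

E[X] = 12 · (3/5)^{5} = 2916/3125 ≈ 0.9331.


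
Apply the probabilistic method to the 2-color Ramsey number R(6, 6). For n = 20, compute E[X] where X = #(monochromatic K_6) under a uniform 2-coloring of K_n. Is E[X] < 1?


E[X] = C(20, 6) · 2^{1 − 15} = 38760 · 2^{−14} = 38760/16384.
As a reduced fraction: E[X] = 4845/2048 ≈ 2.365723.
Is E[X] < 1? NO.
Since E[X] ≥ 1, the first-moment bound is inconclusive at n = 20; it does NOT by itself certify R(6, 6) > 20.

E[X] = 4845/2048 ≈ 2.365723; E[X] ≥ 1; first-moment method inconclusive here.


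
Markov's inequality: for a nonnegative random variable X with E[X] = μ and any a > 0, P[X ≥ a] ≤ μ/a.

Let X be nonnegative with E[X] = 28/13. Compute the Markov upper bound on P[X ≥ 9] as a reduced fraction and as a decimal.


μ = E[X] = 28/13, a = 9.
Markov: P[X ≥ 9] ≤ μ/a = (28/13)/9 = 28/117.
Numerically: ≈ 0.2393.
(Since a = 9 > μ = 2.1538, the bound 28/117 is < 1 and informative.)

P[X ≥ 9] ≤ 28/117 ≈ 0.2393.


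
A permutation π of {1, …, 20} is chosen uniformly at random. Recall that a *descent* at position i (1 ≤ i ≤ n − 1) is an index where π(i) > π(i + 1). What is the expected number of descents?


Write X = Σ X_I over i = 1, …, 19, with X_I the indicator of one descent.
There are 19 indicators.
For each fixed i, the pair (π(i), π(i+1)) is a uniformly random ordered pair of distinct values from {1, …, 20}; by symmetry P[π(i) > π(i+1)] = 1/2.
By linearity: E[X] = 19 · (1/2) = (20 − 1) · (1/2) = 19/2 ≈ 9.50000.

E[X] = 19/2 = 9.50000.


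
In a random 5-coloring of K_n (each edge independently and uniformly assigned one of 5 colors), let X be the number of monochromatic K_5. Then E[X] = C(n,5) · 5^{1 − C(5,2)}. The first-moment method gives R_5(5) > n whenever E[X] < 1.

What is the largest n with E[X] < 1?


We need C(n, 5) · 5^{1 − 10} < 1, i.e. C(n, 5) < 5^{10 − 1} = 1953125.
Check values of n near the boundary:
  n = 45: C(45, 5) = 1221759; 1221759 < 1953125? YES
  n = 46: C(46, 5) = 1370754; 1370754 < 1953125? YES
  n = 47: C(47, 5) = 1533939; 1533939 < 1953125? YES
  n = 48: C(48, 5) = 1712304; 1712304 < 1953125? YES
  n = 49: C(49, 5) = 1906884; 1906884 < 1953125? YES
  n = 50: C(50, 5) = 2118760; 2118760 < 1953125? NO
  n = 51: C(51, 5) = 2349060; 2349060 < 1953125? NO
  n = 52: C(52, 5) = 2598960; 2598960 < 1953125? NO
The largest n with C(n, 5) < 1953125 is n = 49 (where E[X] = 1906884/1953125 ≈ 0.9763246). Hence R_5(5) > 49, i.e. R_5(5) ≥ 50.

Largest n = 49; hence R_5(5) > 49.


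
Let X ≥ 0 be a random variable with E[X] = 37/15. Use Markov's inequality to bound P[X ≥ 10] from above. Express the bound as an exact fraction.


μ = E[X] = 37/15, a = 10.
Markov: P[X ≥ 10] ≤ μ/a = (37/15)/10 = 37/150.
Numerically: ≈ 0.247.
(Since a = 10 > μ = 2.467, the bound 37/150 is < 1 and informative.)

P[X ≥ 10] ≤ 37/150 ≈ 0.247.


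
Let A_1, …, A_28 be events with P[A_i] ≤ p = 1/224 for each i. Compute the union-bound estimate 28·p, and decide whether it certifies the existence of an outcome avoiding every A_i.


Union bound: P[∪_{i=1}^{28} A_i] ≤ Σ_i P[A_i] ≤ 28·p = 28·(1/224) = 1/8.
Numerically: 1/8 ≈ 0.1250.
Is 1/8 < 1? YES.
Since P[∪ A_i] ≤ 1/8 < 1, the complement has P[∩ A_i^c] ≥ 1 − 1/8 = 7/8 > 0, so some outcome avoids every A_i.

28·p = 1/8 ≈ 0.1250; existence CERTIFIED by the union bound.


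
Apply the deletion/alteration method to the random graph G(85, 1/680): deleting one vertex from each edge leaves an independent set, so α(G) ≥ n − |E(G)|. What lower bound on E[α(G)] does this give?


E[|E(G)|] = C(85, 2)·p = 3570 · (1/680) = 21/4.
E[α(G)] ≥ n − E[|E(G)|] = 85 − 21/4 = 319/4.
Numerically: ≈ 79.750000.
(This is only a lower bound; the true E[α(G)] may be larger.)

E[α(G)] ≥ 319/4 ≈ 79.750000.


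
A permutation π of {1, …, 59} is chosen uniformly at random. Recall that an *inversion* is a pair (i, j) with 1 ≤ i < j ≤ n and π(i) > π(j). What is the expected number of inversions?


Write X = Σ X_I over the C(59, 2) = 1711 pairs i < j, with X_I the indicator of one inversion.
There are 1711 indicators.
For each fixed pair i < j, the values π(i) and π(j) are two distinct elements of {1, …, 59} in uniformly random order; by symmetry P[π(i) > π(j)] = 1/2.
By linearity: E[X] = 1711 · (1/2) = C(59, 2) · (1/2) = 1711/2 = 1711/2 ≈ 855.500000.

E[X] = 1711/2 = 855.500000.


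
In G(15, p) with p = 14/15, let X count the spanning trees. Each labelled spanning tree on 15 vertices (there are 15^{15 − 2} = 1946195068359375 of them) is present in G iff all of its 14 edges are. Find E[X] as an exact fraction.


K_15 has 15^{15 − 2} = 1946195068359375 labelled spanning trees.
For each such spanning tree H, let X_H = 1 if all 14 edges of H are present in G. Then P[X_H = 1] = p^{14} = (14/15)^{14} = 11112006825558016/29192926025390625.
By linearity: E[X] = Σ_H E[X_H] = 1946195068359375 · p^{14} = 1946195068359375 · 11112006825558016/29192926025390625 = 11112006825558016/15.
Numerically: E[X] ≈ 7.408e+14.

E[X] = 1946195068359375 · (14/15)^{14} = 11112006825558016/15 ≈ 7.408e+14.


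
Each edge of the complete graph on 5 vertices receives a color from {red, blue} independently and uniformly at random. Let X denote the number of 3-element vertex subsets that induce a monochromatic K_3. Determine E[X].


Let X = Σ_S X_S over the C(5, 3) = 10 subsets S of size 3, where X_S = 1 if the K_3 on S is monochromatic.
For a fixed S, the K_3 on S has C(3, 2) = 3 edges. P[all 3 edges red] = (1/2)^3, and likewise for blue, so P[monochromatic] = 2·(1/2)^3 = 2^{1 − 3} = 1/4.
Summing: E[X] = C(5, 3) · 2^{1 − 3} = 10 · 1/4 = 5/2.
Numerically: E[X] ≈ 2.50000.

E[X] = C(5,3)·2^(1−C(3,2)) = 5/2 ≈ 2.50000.


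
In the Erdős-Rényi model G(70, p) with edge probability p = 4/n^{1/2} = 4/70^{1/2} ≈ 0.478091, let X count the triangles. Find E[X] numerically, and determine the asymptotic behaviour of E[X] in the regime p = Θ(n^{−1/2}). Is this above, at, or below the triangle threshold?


Number of potential triangles: C(70, 3) = 54740.
Each occurs with probability p³ ≈ (0.478091)³ ≈ 1.09278044e-01.
By linearity: E[X] = C(70, 3)·p³ ≈ 54740 · 1.09278044e-01 ≈ 5981.880144.
Since α = 1/2 < 1, p = c/n^{1/2} ≫ 1/n is above the triangle threshold p ~ 1/n. Asymptotically E[X] ~ (c³/6)·n^{3(1−α)} = (4³/6)·n^{1.5} → ∞; triangles are abundant w.h.p.

E[X] ≈ 5981.880144; in regime p = Θ(1/n^{1/2}) E[X] diverges (above the triangle threshold p ~ 1/n).


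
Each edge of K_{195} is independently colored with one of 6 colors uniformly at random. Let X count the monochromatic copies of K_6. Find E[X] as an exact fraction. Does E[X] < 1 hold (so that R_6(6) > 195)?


E[X] = C(195, 6) · 6^{1 − 15} = 70656049360 · 6^{−14} = 70656049360/78364164096.
As a reduced fraction: E[X] = 4416003085/4897760256 ≈ 0.90164.
Is E[X] < 1? YES.
Since E[X] < 1, there exists a 6-coloring of K_{195} with no monochromatic K_6; hence R_6(6) > 195.

E[X] = 4416003085/4897760256 ≈ 0.90164; E[X] < 1, so R_6(6) > 195.


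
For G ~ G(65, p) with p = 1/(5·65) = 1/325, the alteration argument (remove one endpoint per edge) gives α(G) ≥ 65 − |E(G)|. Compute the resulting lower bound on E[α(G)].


E[|E(G)|] = C(65, 2)·p = 2080 · (1/325) = 32/5.
E[α(G)] ≥ n − E[|E(G)|] = 65 − 32/5 = 293/5.
Numerically: ≈ 58.600000.
(This is only a lower bound; the true E[α(G)] may be larger.)

E[α(G)] ≥ 293/5 ≈ 58.600000.


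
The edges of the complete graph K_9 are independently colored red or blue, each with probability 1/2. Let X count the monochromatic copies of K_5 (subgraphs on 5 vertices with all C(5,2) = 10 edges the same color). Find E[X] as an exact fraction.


Let X = Σ_S X_S over the C(9, 5) = 126 subsets S of size 5, where X_S = 1 if the K_5 on S is monochromatic.
For a fixed S, the K_5 on S has C(5, 2) = 10 edges. P[all 10 edges red] = (1/2)^10, and likewise for blue, so P[monochromatic] = 2·(1/2)^10 = 2^{1 − 10} = 1/512.
Summing: E[X] = C(9, 5) · 2^{1 − 10} = 126 · 1/512 = 63/256.
Numerically: E[X] ≈ 0.246094.

E[X] = C(9,5)·2^(1−C(5,2)) = 63/256 ≈ 0.246094.


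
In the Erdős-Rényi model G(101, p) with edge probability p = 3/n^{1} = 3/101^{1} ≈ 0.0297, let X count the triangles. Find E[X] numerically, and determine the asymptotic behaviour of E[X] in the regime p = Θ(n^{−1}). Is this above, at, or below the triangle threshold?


Number of potential triangles: C(101, 3) = 166650.
Each occurs with probability p³ ≈ (0.0297)³ ≈ 2.62059e-05.
By linearity: E[X] = C(101, 3)·p³ ≈ 166650 · 2.62059e-05 ≈ 4.367.
Here α = 1, so p = 3/n is exactly at the triangle threshold p ~ 1/n. Asymptotically E[X] → c³/6 = 3³/6 = 9/2 ≈ 4.500, a bounded constant. In this regime the triangle count is asymptotically Poisson(c³/6).

E[X] ≈ 4.367; in regime p = Θ(1/n^{1}) E[X] stays bounded (at the triangle threshold p ~ 1/n).


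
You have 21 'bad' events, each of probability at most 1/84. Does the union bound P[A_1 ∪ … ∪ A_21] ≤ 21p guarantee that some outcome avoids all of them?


Union bound: P[∪_{i=1}^{21} A_i] ≤ Σ_i P[A_i] ≤ 21·p = 21·(1/84) = 1/4.
Numerically: 1/4 ≈ 0.2500000.
Is 1/4 < 1? YES.
Since P[∪ A_i] ≤ 1/4 < 1, the complement has P[∩ A_i^c] ≥ 1 − 1/4 = 3/4 > 0, so some outcome avoids every A_i.

21·p = 1/4 ≈ 0.2500000; existence CERTIFIED by the union bound.


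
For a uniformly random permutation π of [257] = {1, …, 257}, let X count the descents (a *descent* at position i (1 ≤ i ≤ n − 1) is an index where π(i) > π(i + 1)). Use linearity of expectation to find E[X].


Write X = Σ X_I over i = 1, …, 256, with X_I the indicator of one descent.
There are 256 indicators.
For each fixed i, the pair (π(i), π(i+1)) is a uniformly random ordered pair of distinct values from {1, …, 257}; by symmetry P[π(i) > π(i+1)] = 1/2.
By linearity: E[X] = 256 · (1/2) = (257 − 1) · (1/2) = 128 ≈ 128.000000.

E[X] = 128 = 128.000000.


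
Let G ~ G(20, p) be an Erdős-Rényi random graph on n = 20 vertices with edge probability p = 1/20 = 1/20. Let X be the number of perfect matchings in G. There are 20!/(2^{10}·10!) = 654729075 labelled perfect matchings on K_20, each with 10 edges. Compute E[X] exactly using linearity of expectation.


K_20 has 20!/(2^{10}·10!) = 654729075 labelled perfect matchings.
For each such perfect matching H, let X_H = 1 if all 10 edges of H are present in G. Then P[X_H = 1] = p^{10} = (1/20)^{10} = 1/10240000000000.
By linearity: E[X] = Σ_H E[X_H] = 654729075 · p^{10} = 654729075 · 1/10240000000000 = 26189163/409600000000.
Numerically: E[X] ≈ 6.3938e-05.

E[X] = 654729075 · (1/20)^{10} = 26189163/409600000000 ≈ 6.3938e-05.


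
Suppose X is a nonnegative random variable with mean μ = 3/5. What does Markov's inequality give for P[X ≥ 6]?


μ = E[X] = 3/5, a = 6.
Markov: P[X ≥ 6] ≤ μ/a = (3/5)/6 = 1/10.
Numerically: ≈ 0.1000.
(Since a = 6 > μ = 0.6000, the bound 1/10 is < 1 and informative.)

P[X ≥ 6] ≤ 1/10 ≈ 0.1000.


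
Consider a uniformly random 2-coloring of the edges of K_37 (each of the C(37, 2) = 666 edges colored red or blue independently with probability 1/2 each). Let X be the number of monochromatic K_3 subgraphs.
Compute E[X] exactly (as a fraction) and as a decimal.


Let X = Σ_S X_S over the C(37, 3) = 7770 subsets S of size 3, where X_S = 1 if the K_3 on S is monochromatic.
For a fixed S, the K_3 on S has C(3, 2) = 3 edges. P[all 3 edges red] = (1/2)^3, and likewise for blue, so P[monochromatic] = 2·(1/2)^3 = 2^{1 − 3} = 1/4.
By linearity: E[X] = C(37, 3) · 2^{1 − 3} = 7770 · 1/4 = 3885/2.
Numerically: E[X] ≈ 1942.500.

E[X] = C(37,3)·2^(1−C(3,2)) = 3885/2 ≈ 1942.500.


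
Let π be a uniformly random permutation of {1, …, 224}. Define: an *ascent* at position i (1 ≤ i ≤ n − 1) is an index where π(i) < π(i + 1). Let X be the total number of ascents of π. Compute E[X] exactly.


Write X = Σ X_I over i = 1, …, 223, with X_I the indicator of one ascent.
There are 223 indicators.
For each fixed i, the pair (π(i), π(i+1)) is a uniformly random ordered pair of distinct values from {1, …, 224}; by symmetry P[π(i) < π(i+1)] = 1/2.
By linearity: E[X] = 223 · (1/2) = (224 − 1) · (1/2) = 223/2 ≈ 111.50000.

E[X] = 223/2 = 111.50000.


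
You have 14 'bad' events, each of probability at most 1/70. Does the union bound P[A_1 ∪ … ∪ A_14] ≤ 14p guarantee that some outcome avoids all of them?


Union bound: P[∪_{i=1}^{14} A_i] ≤ Σ_i P[A_i] ≤ 14·p = 14·(1/70) = 1/5.
Numerically: 1/5 ≈ 0.2000.
Is 1/5 < 1? YES.
Since P[∪ A_i] ≤ 1/5 < 1, the complement has P[∩ A_i^c] ≥ 1 − 1/5 = 4/5 > 0, so some outcome avoids every A_i.

14·p = 1/5 ≈ 0.2000; existence CERTIFIED by the union bound.


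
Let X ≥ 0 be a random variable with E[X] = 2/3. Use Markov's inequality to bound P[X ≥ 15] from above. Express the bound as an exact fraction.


μ = E[X] = 2/3, a = 15.
Markov: P[X ≥ 15] ≤ μ/a = (2/3)/15 = 2/45.
Numerically: ≈ 0.044444.
(Since a = 15 > μ = 0.666667, the bound 2/45 is < 1 and informative.)

P[X ≥ 15] ≤ 2/45 ≈ 0.044444.


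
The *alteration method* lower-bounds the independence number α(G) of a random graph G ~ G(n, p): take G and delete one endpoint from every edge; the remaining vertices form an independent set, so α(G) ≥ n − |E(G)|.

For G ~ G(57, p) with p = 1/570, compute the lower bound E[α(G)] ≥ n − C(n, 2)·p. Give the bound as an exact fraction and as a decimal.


E[|E(G)|] = C(57, 2)·p = 1596 · (1/570) = 14/5.
E[α(G)] ≥ n − E[|E(G)|] = 57 − 14/5 = 271/5.
Numerically: ≈ 54.2000.
(This is only a lower bound; the true E[α(G)] may be larger.)

E[α(G)] ≥ 271/5 ≈ 54.2000.


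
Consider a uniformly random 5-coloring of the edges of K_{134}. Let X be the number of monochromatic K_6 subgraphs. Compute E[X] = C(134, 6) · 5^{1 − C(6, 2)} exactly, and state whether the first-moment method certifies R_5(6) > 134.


E[X] = C(134, 6) · 5^{1 − 15} = 7177979809 · 5^{−14} = 7177979809/6103515625.
As a reduced fraction: E[X] = 7177979809/6103515625 ≈ 1.1760402.
Is E[X] < 1? NO.
Since E[X] ≥ 1, the first-moment bound is inconclusive at n = 134; it does NOT by itself certify R_5(6) > 134.

E[X] = 7177979809/6103515625 ≈ 1.1760402; E[X] ≥ 1; first-moment method inconclusive here.


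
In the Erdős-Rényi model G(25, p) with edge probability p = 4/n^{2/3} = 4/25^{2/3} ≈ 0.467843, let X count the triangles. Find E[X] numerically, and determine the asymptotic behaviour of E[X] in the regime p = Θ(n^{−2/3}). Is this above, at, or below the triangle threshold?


Number of potential triangles: C(25, 3) = 2300.
Each occurs with probability p³ ≈ (0.467843)³ ≈ 1.02400000e-01.
By linearity: E[X] = C(25, 3)·p³ ≈ 2300 · 1.02400000e-01 ≈ 235.520000.
Since α = 2/3 < 1, p = c/n^{2/3} ≫ 1/n is above the triangle threshold p ~ 1/n. Asymptotically E[X] ~ (c³/6)·n^{3(1−α)} = (4³/6)·n^{1} → ∞; triangles are abundant w.h.p.

E[X] ≈ 235.520000; in regime p = Θ(1/n^{2/3}) E[X] diverges (above the triangle threshold p ~ 1/n).


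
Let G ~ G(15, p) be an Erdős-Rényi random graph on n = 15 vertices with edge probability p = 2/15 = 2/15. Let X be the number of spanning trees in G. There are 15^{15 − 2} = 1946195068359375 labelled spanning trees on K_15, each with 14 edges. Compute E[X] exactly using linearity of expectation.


K_15 has 15^{15 − 2} = 1946195068359375 labelled spanning trees.
For each such spanning tree H, let X_H = 1 if all 14 edges of H are present in G. Then P[X_H = 1] = p^{14} = (2/15)^{14} = 16384/29192926025390625.
Summing the indicators: E[X] = Σ_H E[X_H] = 1946195068359375 · p^{14} = 1946195068359375 · 16384/29192926025390625 = 16384/15.
Numerically: E[X] ≈ 1092.

E[X] = 1946195068359375 · (2/15)^{14} = 16384/15 ≈ 1092.


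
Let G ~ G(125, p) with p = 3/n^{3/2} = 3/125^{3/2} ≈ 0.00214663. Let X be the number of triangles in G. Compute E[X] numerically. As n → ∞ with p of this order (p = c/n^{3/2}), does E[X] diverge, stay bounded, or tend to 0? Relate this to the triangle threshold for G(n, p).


Number of potential triangles: C(125, 3) = 317750.
Each occurs with probability p³ ≈ (0.00214663)³ ≈ 9.89164919e-09.
By linearity: E[X] = C(125, 3)·p³ ≈ 317750 · 9.89164919e-09 ≈ 0.003143.
Since α = 3/2 > 1, p = c/n^{3/2} = o(1/n) is below the triangle threshold p ~ 1/n. Asymptotically E[X] ~ (c³/6)·n^{3(1−α)} = (3³/6)·n^{-1.5} → 0, so by Markov's inequality G has no triangles w.h.p.

E[X] ≈ 0.003143; in regime p = Θ(1/n^{3/2}) E[X] tends to 0 (below the triangle threshold p ~ 1/n).


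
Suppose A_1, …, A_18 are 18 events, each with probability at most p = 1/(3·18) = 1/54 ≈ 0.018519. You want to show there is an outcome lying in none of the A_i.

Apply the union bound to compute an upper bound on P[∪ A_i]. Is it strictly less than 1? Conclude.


Union bound: P[∪_{i=1}^{18} A_i] ≤ Σ_i P[A_i] ≤ 18·p = 18·(1/54) = 1/3.
Numerically: 1/3 ≈ 0.333333.
Is 1/3 < 1? YES.
Since P[∪ A_i] ≤ 1/3 < 1, the complement has P[∩ A_i^c] ≥ 1 − 1/3 = 2/3 > 0, so some outcome avoids every A_i.

18·p = 1/3 ≈ 0.333333; existence CERTIFIED by the union bound.


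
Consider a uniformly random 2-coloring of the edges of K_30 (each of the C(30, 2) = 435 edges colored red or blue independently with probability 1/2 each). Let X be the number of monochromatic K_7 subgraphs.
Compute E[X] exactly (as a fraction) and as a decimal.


Let X = Σ_S X_S over the C(30, 7) = 2035800 subsets S of size 7, where X_S = 1 if the K_7 on S is monochromatic.
For a fixed S, the K_7 on S has C(7, 2) = 21 edges. P[all 21 edges red] = (1/2)^21, and likewise for blue, so P[monochromatic] = 2·(1/2)^21 = 2^{1 − 21} = 1/1048576.
By linearity: E[X] = C(30, 7) · 2^{1 − 21} = 2035800 · 1/1048576 = 254475/131072.
Numerically: E[X] ≈ 1.941490.

E[X] = C(30,7)·2^(1−C(7,2)) = 254475/131072 ≈ 1.941490.


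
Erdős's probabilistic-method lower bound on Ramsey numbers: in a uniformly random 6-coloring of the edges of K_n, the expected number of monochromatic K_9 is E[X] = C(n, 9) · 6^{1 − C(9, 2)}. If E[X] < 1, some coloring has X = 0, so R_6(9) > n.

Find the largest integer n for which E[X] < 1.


We need C(n, 9) · 6^{1 − 36} < 1, i.e. C(n, 9) < 6^{36 − 1} = 1719070799748422591028658176.
Check values of n near the boundary:
  n = 4405: C(4405, 9) = 1706862792900636302463627150; 1706862792900636302463627150 < 1719070799748422591028658176? YES
  n = 4406: C(4406, 9) = 1710356485221788389505285700; 1710356485221788389505285700 < 1719070799748422591028658176? YES
  n = 4407: C(4407, 9) = 1713856532599459170657070050; 1713856532599459170657070050 < 1719070799748422591028658176? YES
  n = 4408: C(4408, 9) = 1717362945146264156457459600; 1717362945146264156457459600 < 1719070799748422591028658176? YES
  n = 4409: C(4409, 9) = 1720875732988608787686577131; 1720875732988608787686577131 < 1719070799748422591028658176? NO
The largest n with C(n, 9) < 1719070799748422591028658176 is n = 4408 (where E[X] = 35778394690547169926197075/35813974994758803979763712 ≈ 0.99901). Hence R_6(9) > 4408, i.e. R_6(9) ≥ 4409.

Largest n = 4408; hence R_6(9) > 4408.


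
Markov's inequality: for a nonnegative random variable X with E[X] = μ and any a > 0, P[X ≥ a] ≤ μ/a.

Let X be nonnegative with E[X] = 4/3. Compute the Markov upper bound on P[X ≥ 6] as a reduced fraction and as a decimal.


μ = E[X] = 4/3, a = 6.
Markov: P[X ≥ 6] ≤ μ/a = (4/3)/6 = 2/9.
Numerically: ≈ 0.222222.
(Since a = 6 > μ = 1.333333, the bound 2/9 is < 1 and informative.)

P[X ≥ 6] ≤ 2/9 ≈ 0.222222.


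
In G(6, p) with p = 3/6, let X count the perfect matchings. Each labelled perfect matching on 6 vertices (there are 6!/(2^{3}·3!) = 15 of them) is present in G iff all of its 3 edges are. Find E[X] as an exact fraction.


K_6 has 6!/(2^{3}·3!) = 15 labelled perfect matchings.
For each such perfect matching H, let X_H = 1 if all 3 edges of H are present in G. Then P[X_H = 1] = p^{3} = (1/2)^{3} = 1/8.
By linearity of expectation: E[X] = Σ_H E[X_H] = 15 · p^{3} = 15 · 1/8 = 15/8.
Numerically: E[X] ≈ 1.875.

E[X] = 15 · (1/2)^{3} = 15/8 ≈ 1.875.


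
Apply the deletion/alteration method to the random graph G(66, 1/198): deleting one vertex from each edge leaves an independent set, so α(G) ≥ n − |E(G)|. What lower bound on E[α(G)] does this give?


E[|E(G)|] = C(66, 2)·p = 2145 · (1/198) = 65/6.
E[α(G)] ≥ n − E[|E(G)|] = 66 − 65/6 = 331/6.
Numerically: ≈ 55.166667.
(This is only a lower bound; the true E[α(G)] may be larger.)

E[α(G)] ≥ 331/6 ≈ 55.166667.


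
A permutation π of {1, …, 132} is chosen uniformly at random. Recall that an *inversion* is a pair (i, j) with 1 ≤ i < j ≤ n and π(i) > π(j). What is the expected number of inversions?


Write X = Σ X_I over the C(132, 2) = 8646 pairs i < j, with X_I the indicator of one inversion.
There are 8646 indicators.
For each fixed pair i < j, the values π(i) and π(j) are two distinct elements of {1, …, 132} in uniformly random order; by symmetry P[π(i) > π(j)] = 1/2.
By linearity: E[X] = 8646 · (1/2) = C(132, 2) · (1/2) = 8646/2 = 4323 ≈ 4323.0000.

E[X] = 4323 = 4323.0000.


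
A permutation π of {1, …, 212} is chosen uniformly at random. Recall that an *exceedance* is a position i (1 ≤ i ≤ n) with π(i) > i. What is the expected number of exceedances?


Write X = Σ_{i=1}^{212} X_i, where X_i = 1_{π(i) > i}.
For each fixed i, π(i) is uniform over {1, …, 212} (marginal of a uniform permutation), so P[π(i) > i] = (n − i)/n. Summing: Σ_{i=1}^{212} (n − i)/n = (0 + 1 + … + 211)/212 = 212(212 − 1)/(2·212) = (212 − 1)/2.
Hence E[X] = Σ_{i=1}^{212} (212 − i)/212 = 211/2 ≈ 105.500.

E[X] = 211/2 = 105.500.


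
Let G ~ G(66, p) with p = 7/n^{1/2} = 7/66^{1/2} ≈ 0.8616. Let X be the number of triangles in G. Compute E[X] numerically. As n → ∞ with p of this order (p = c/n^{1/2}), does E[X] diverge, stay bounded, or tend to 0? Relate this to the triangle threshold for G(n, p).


Number of potential triangles: C(66, 3) = 45760.
Each occurs with probability p³ ≈ (0.8616)³ ≈ 6.397027e-01.
By linearity: E[X] = C(66, 3)·p³ ≈ 45760 · 6.397027e-01 ≈ 29272.7978.
Since α = 1/2 < 1, p = c/n^{1/2} ≫ 1/n is above the triangle threshold p ~ 1/n. Asymptotically E[X] ~ (c³/6)·n^{3(1−α)} = (7³/6)·n^{1.5} → ∞; triangles are abundant w.h.p.

E[X] ≈ 29272.7978; in regime p = Θ(1/n^{1/2}) E[X] diverges (above the triangle threshold p ~ 1/n).


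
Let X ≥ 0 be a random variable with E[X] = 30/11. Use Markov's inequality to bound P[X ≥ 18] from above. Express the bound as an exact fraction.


μ = E[X] = 30/11, a = 18.
Markov: P[X ≥ 18] ≤ μ/a = (30/11)/18 = 5/33.
Numerically: ≈ 0.1515.
(Since a = 18 > μ = 2.7273, the bound 5/33 is < 1 and informative.)

P[X ≥ 18] ≤ 5/33 ≈ 0.1515.


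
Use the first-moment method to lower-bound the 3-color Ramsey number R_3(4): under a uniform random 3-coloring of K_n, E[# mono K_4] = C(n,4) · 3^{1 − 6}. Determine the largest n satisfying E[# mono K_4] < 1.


We need C(n, 4) · 3^{1 − 6} < 1, i.e. C(n, 4) < 3^{6 − 1} = 243.
Check values of n near the boundary:
  n = 6: C(6, 4) = 15; 15 < 243? YES
  n = 7: C(7, 4) = 35; 35 < 243? YES
  n = 8: C(8, 4) = 70; 70 < 243? YES
  n = 9: C(9, 4) = 126; 126 < 243? YES
  n = 10: C(10, 4) = 210; 210 < 243? YES
  n = 11: C(11, 4) = 330; 330 < 243? NO
  n = 12: C(12, 4) = 495; 495 < 243? NO
The largest n with C(n, 4) < 243 is n = 10 (where E[X] = 70/81 ≈ 0.8641975). Hence R_3(4) > 10, i.e. R_3(4) ≥ 11.

Largest n = 10; hence R_3(4) > 10.


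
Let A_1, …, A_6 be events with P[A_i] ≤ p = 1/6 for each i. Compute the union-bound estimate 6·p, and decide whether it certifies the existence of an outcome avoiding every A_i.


Union bound: P[∪_{i=1}^{6} A_i] ≤ Σ_i P[A_i] ≤ 6·p = 6·(1/6) = 1.
Numerically: 1 ≈ 1.0000000.
Is 1 < 1? NO.
Since the bound 1 is ≥ 1, the union bound is uninformative here; it does NOT by itself certify existence.

6·p = 1 ≈ 1.0000000; existence NOT certified by the union bound.


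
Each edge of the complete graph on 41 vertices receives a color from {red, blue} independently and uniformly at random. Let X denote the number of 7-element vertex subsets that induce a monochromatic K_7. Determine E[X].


Let X = Σ_S X_S over the C(41, 7) = 22481940 subsets S of size 7, where X_S = 1 if the K_7 on S is monochromatic.
For a fixed S, the K_7 on S has C(7, 2) = 21 edges. P[all 21 edges red] = (1/2)^21, and likewise for blue, so P[monochromatic] = 2·(1/2)^21 = 2^{1 − 21} = 1/1048576.
By linearity of expectation: E[X] = C(41, 7) · 2^{1 − 21} = 22481940 · 1/1048576 = 5620485/262144.
Numerically: E[X] ≈ 21.440449.

E[X] = C(41,7)·2^(1−C(7,2)) = 5620485/262144 ≈ 21.440449.


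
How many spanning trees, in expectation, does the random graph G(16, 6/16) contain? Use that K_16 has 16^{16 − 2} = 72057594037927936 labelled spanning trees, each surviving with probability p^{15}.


K_16 has 16^{16 − 2} = 72057594037927936 labelled spanning trees.
For each such spanning tree H, let X_H = 1 if all 15 edges of H are present in G. Then P[X_H = 1] = p^{15} = (3/8)^{15} = 14348907/35184372088832.
By linearity of expectation: E[X] = Σ_H E[X_H] = 72057594037927936 · p^{15} = 72057594037927936 · 14348907/35184372088832 = 29386561536.
Numerically: E[X] ≈ 2.93866e+10.

E[X] = 72057594037927936 · (3/8)^{15} = 29386561536 ≈ 2.93866e+10.


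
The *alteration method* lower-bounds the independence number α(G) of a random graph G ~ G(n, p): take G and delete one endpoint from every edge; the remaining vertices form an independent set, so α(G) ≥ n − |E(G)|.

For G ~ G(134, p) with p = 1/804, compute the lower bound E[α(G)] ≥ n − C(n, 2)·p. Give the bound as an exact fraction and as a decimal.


E[|E(G)|] = C(134, 2)·p = 8911 · (1/804) = 133/12.
E[α(G)] ≥ n − E[|E(G)|] = 134 − 133/12 = 1475/12.
Numerically: ≈ 122.916667.
(This is only a lower bound; the true E[α(G)] may be larger.)

E[α(G)] ≥ 1475/12 ≈ 122.916667.
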